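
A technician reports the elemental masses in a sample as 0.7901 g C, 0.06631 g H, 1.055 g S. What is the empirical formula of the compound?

C: 0.7901 g ÷ 12.01 g/mol = 0.06579 mol
H: 0.06631 g ÷ 1.008 g/mol = 0.06578 mol
S: 1.055 g ÷ 32.07 g/mol = 0.0329 mol
Smallest is S at 0.0329 mol; normalising gives C 2.000, H 2.000, S 1.000
→ C2H2S

C2H2S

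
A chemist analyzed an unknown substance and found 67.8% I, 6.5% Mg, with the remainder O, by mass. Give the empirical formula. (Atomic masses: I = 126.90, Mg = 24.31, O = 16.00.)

I2MgO6

Assume 100 g: 67.8 g I, 6.5 g Mg, 25.7 g O.
Moles — I: 67.8 / 126.90 = 0.5343 mol; Mg: 6.5 / 24.31 = 0.2674 mol; O: 25.7 / 16.00 = 1.606 mol
Divide by the smallest (0.2674 mol Mg): I 1.998, Mg 1.000, O 6.007
≈ 2:1:6 → I2MgO6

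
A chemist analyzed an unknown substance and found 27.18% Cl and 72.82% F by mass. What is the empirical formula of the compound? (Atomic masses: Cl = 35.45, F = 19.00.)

Assume 100 g: 27.18 g Cl, 72.82 g F.
Cl: 27.18 g ÷ 35.45 g/mol = 0.7667 mol
F: 72.82 g ÷ 19.00 g/mol = 3.833 mol
Smallest is Cl at 0.7667 mol; normalising gives Cl 1.000, F 4.999
Ratio ≈ 1:5, so the empirical formula is ClF5

ClF5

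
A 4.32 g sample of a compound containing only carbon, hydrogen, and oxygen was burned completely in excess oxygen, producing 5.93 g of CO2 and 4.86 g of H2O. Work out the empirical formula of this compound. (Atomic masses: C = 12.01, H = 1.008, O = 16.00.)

mol C = 5.93 / 44.01 = 0.1347; mass C = 0.1347 × 12.01 = 1.618 g
mol H = 2 × (4.86 / 18.02) = 0.5394; mass H = 0.5394 × 1.008 = 0.5437 g
mass O = 4.32 − (2.162) = 2.158 g → mol O = 0.1349
Ratios (÷ 0.1347): C 1.000, H 4.003, O 1.001
→ CH4O

CH4O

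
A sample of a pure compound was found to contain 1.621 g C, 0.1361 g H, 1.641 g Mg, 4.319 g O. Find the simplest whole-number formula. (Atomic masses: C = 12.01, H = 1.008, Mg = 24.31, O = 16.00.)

C2H2MgO4

Moles — C: 1.621 / 12.01 = 0.135 mol; H: 0.1361 / 1.008 = 0.135 mol; Mg: 1.641 / 24.31 = 0.0675 mol; O: 4.319 / 16.00 = 0.2699 mol
Ratios (÷ 0.0675): C 1.999, H 2.000, Mg 1.000, O 3.999
→ C2H2MgO4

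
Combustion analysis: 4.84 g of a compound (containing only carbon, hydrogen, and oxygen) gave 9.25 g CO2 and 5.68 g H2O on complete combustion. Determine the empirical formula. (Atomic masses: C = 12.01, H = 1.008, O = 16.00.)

mol C = 9.25 / 44.01 = 0.2102; mass C = 0.2102 × 12.01 = 2.524 g
mol H = 2 × (5.68 / 18.02) = 0.6304; mass H = 0.6304 × 1.008 = 0.6355 g
mass O = 4.84 − (3.160) = 1.680 g → mol O = 0.1050
Smallest is O at 0.105 mol; normalising gives C 2.001, H 6.003, O 1.000
≈ 2:6:1 → C2H6O

C2H6O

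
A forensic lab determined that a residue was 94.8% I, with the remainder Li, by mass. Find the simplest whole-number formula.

ILi

Assume 100 g: 94.8 g I, 5.2 g Li.
I: 94.8 g ÷ 126.90 g/mol = 0.747 mol
Li: 5.2 g ÷ 6.94 g/mol = 0.7493 mol
Ratios (÷ 0.747): I 1.000, Li 1.003
→ ILi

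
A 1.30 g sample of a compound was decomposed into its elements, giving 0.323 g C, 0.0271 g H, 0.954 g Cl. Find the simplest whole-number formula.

n(C) = 0.323/12.01 = 0.02689, n(H) = 0.0271/1.008 = 0.02688, n(Cl) = 0.954/35.45 = 0.02691
Divide by the smallest (0.02688 mol H): C 1.000, H 1.000, Cl 1.001
≈ 1:1:1 → CHCl

CHCl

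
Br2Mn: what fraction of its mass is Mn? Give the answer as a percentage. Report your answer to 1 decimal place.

Molar mass = 2(79.90) + 1(54.94) = 214.740 g/mol
Mass of Mn per mole = 1 × 54.94 = 54.940 g
% Mn = 54.940 / 214.740 × 100 = 25.6%

25.6%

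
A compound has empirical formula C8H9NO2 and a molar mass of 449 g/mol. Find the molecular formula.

C24H27N3O6

Empirical-formula mass = 151.16 g/mol
n = 449 / 151.16 = 2.97 ≈ 3
Molecular formula = (C8H9NO2)3 = C24H27N3O6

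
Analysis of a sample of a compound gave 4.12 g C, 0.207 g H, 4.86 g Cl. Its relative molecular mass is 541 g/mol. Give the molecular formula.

C20H12Cl8

Moles — C: 4.12 / 12.01 = 0.343 mol; H: 0.207 / 1.008 = 0.2054 mol; Cl: 4.86 / 35.45 = 0.1371 mol
Ratios (÷ 0.1371): C 2.502, H 1.498, Cl 1.000
Multiply by 2: C 5.00, H 3.00, Cl 2.00 → C5H3Cl2
Empirical-formula mass = 133.97 g/mol
n = 541 / 133.97 = 4.04 ≈ 4
Molecular formula = (C5H3Cl2)×4 = C20H12Cl8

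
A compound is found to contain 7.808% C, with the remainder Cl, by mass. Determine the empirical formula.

Assume 100 g: 7.808 g C, 92.192 g Cl.
Moles — C: 7.808 / 12.01 = 0.6501 mol; Cl: 92.192 / 35.45 = 2.601 mol
Ratios (÷ 0.6501): C 1.000, Cl 4.000
≈ 1:4 → CCl4

CCl4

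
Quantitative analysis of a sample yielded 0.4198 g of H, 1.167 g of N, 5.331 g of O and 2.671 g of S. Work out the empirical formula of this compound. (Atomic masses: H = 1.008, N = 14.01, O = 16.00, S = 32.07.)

H5NO4S

H: 0.4198 g ÷ 1.008 g/mol = 0.4165 mol
N: 1.167 g ÷ 14.01 g/mol = 0.0833 mol
O: 5.331 g ÷ 16.00 g/mol = 0.3332 mol
S: 2.671 g ÷ 32.07 g/mol = 0.08329 mol
Divide by the smallest (0.08329 mol S): H 5.000, N 1.000, O 4.000, S 1.000
≈ 5:1:4:1 → H5NO4S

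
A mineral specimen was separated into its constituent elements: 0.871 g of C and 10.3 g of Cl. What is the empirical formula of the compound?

CCl4

C: 0.871 g ÷ 12.01 g/mol = 0.07252 mol
Cl: 10.3 g ÷ 35.45 g/mol = 0.2906 mol
Smallest is C at 0.07252 mol; normalising gives C 1.000, Cl 4.006
→ CCl4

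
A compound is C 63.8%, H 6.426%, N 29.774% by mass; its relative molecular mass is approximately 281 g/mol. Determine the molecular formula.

Assume 100 g: 63.8 g C, 6.426 g H, 29.774 g N.
Moles — C: 63.8 / 12.01 = 5.312 mol; H: 6.426 / 1.008 = 6.375 mol; N: 29.774 / 14.01 = 2.125 mol
Smallest is N at 2.125 mol; normalising gives C 2.500, H 3.000, N 1.000
Multiply by 2: C 5.00, H 6.00, N 2.00 → C5H6N2
Empirical-formula mass = 94.12 g/mol
n = 281 / 94.12 = 2.99 ≈ 3
Molecular formula = (C5H6N2)×3 = C15H18N6

C15H18N6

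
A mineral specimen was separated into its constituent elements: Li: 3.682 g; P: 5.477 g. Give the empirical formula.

Li: 3.682 g ÷ 6.94 g/mol = 0.5305 mol
P: 5.477 g ÷ 30.97 g/mol = 0.1768 mol
Divide by the smallest (0.1768 mol P): Li 3.000, P 1.000
Ratio ≈ 3:1, so the empirical formula is Li3P

Li3P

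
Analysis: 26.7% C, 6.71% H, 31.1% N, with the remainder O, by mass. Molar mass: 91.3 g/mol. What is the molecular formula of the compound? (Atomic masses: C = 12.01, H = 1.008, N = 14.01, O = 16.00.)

Assume 100 g: 26.7 g C, 6.71 g H, 31.1 g N, 35.49 g O.
n(C) = 26.7/12.01 = 2.223, n(H) = 6.71/1.008 = 6.657, n(N) = 31.1/14.01 = 2.22, n(O) = 35.49/16.00 = 2.218
Smallest is O at 2.218 mol; normalising gives C 1.002, H 3.001, N 1.001, O 1.000
≈ 1:3:1:1 → CH3NO
Empirical-formula mass = 45.04 g/mol
n = 91.3 / 45.04 = 2.03 ≈ 2
Molecular formula = (CH3NO)×2 = C2H6N2O2

C2H6N2O2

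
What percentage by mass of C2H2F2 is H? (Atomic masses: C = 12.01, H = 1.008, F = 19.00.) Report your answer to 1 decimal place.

3.1%

Molar mass = 2(12.01) + 2(1.008) + 2(19.00) = 64.036 g/mol
Mass of H per mole = 2 × 1.008 = 2.016 g
% H = 2.016 / 64.036 × 100 = 3.1%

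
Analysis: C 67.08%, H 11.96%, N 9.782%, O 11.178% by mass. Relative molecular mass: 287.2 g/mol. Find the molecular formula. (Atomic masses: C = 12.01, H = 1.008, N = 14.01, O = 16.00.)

Assume 100 g: 67.08 g C, 11.96 g H, 9.782 g N, 11.178 g O.
n(C) = 67.08/12.01 = 5.585, n(H) = 11.96/1.008 = 11.87, n(N) = 9.782/14.01 = 0.6982, n(O) = 11.178/16.00 = 0.6986
Ratios (÷ 0.6982): C 7.999, H 16.993, N 1.000, O 1.001
→ C8H17NO
Empirical-formula mass = 143.23 g/mol
n = 287.2 / 143.23 = 2.01 ≈ 2
Molecular formula = (C8H17NO)×2 = C16H34N2O2

C16H34N2O2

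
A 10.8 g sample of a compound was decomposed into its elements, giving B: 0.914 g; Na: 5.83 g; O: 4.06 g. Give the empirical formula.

Moles — B: 0.914 / 10.81 = 0.08455 mol; Na: 5.83 / 22.99 = 0.2536 mol; O: 4.06 / 16.00 = 0.2537 mol
Divide by the smallest (0.08455 mol B): B 1.000, Na 2.999, O 3.001
→ BNa3O3

BNa3O3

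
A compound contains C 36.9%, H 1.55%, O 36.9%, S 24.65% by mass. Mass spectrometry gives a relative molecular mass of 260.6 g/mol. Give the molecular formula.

C8H4O6S2

Assume 100 g: 36.9 g C, 1.55 g H, 36.9 g O, 24.65 g S.
C: 36.9 g ÷ 12.01 g/mol = 3.072 mol
H: 1.55 g ÷ 1.008 g/mol = 1.538 mol
O: 36.9 g ÷ 16.00 g/mol = 2.306 mol
S: 24.65 g ÷ 32.07 g/mol = 0.7686 mol
Divide by the smallest (0.7686 mol S): C 3.997, H 2.001, O 3.000, S 1.000
≈ 4:2:3:1 → C4H2O3S
Empirical-formula mass = 130.13 g/mol
n = 260.6 / 130.13 = 2.00 ≈ 2
Molecular formula = (C4H2O3S)×2 = C8H4O6S2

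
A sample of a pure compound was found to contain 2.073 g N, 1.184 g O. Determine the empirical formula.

N2O

N: 2.073 g ÷ 14.01 g/mol = 0.148 mol
O: 1.184 g ÷ 16.00 g/mol = 0.074 mol
Smallest is O at 0.074 mol; normalising gives N 2.000, O 1.000
Ratio ≈ 2:1, so the empirical formula is N2O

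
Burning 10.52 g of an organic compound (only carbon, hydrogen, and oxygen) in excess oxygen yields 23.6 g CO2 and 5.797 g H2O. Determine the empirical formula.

C5H6O2

mol C = 23.6 / 44.01 = 0.5362; mass C = 0.5362 × 12.01 = 6.440 g
mol H = 2 × (5.797 / 18.02) = 0.6434; mass H = 0.6434 × 1.008 = 0.6485 g
mass O = 10.52 − (7.089) = 3.431 g → mol O = 0.2144
Divide by the smallest (0.2144 mol O): C 2.501, H 3.000, O 1.000
Scaling by 2: C 5.00, H 6.00, O 2.00 → C5H6O2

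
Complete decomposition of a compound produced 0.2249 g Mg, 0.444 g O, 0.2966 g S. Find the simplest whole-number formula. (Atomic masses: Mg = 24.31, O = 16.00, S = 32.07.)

MgO3S

Mg: 0.2249 g ÷ 24.31 g/mol = 0.009251 mol
O: 0.444 g ÷ 16.00 g/mol = 0.02775 mol
S: 0.2966 g ÷ 32.07 g/mol = 0.009249 mol
Smallest is S at 0.009249 mol; normalising gives Mg 1.000, O 3.000, S 1.000
→ MgO3S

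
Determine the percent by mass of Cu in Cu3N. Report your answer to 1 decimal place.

93.2%

Molar mass = 3(63.55) + 1(14.01) = 204.660 g/mol
Mass of Cu per mole = 3 × 63.55 = 190.650 g
% Cu = 190.650 / 204.660 × 100 = 93.2%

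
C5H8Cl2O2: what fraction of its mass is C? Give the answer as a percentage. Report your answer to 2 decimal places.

Molar mass = 5(12.01) + 8(1.008) + 2(35.45) + 2(16.00) = 171.014 g/mol
Mass of C per mole = 5 × 12.01 = 60.050 g
% C = 60.050 / 171.014 × 100 = 35.11%

35.11%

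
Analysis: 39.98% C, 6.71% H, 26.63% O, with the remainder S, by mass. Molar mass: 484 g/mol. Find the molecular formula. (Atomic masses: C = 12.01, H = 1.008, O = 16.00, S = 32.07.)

C16H32O8S4

Assume 100 g: 39.98 g C, 6.71 g H, 26.63 g O, 26.68 g S.
Moles — C: 39.98 / 12.01 = 3.329 mol; H: 6.71 / 1.008 = 6.657 mol; O: 26.63 / 16.00 = 1.664 mol; S: 26.68 / 32.07 = 0.8319 mol
Smallest is S at 0.8319 mol; normalising gives C 4.001, H 8.002, O 2.001, S 1.000
Ratio ≈ 4:8:2:1, so the empirical formula is C4H8O2S
Empirical-formula mass = 120.17 g/mol
n = 484 / 120.17 = 4.03 ≈ 4
Molecular formula = (C4H8O2S)×4 = C16H32O8S4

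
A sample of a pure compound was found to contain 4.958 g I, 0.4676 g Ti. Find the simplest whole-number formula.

I4Ti

Moles — I: 4.958 / 126.90 = 0.03907 mol; Ti: 0.4676 / 47.87 = 0.009768 mol
Ratios (÷ 0.009768): I 4.000, Ti 1.000
≈ 4:1 → I4Ti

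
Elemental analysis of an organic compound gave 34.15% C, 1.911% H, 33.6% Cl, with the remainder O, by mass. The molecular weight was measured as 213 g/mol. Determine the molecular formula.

C6H4Cl2O4

Assume 100 g: 34.15 g C, 1.911 g H, 33.6 g Cl, 30.339 g O.
C: 34.15 g ÷ 12.01 g/mol = 2.843 mol
H: 1.911 g ÷ 1.008 g/mol = 1.896 mol
Cl: 33.6 g ÷ 35.45 g/mol = 0.9478 mol
O: 30.339 g ÷ 16.00 g/mol = 1.896 mol
Divide by the smallest (0.9478 mol Cl): C 3.000, H 2.000, Cl 1.000, O 2.001
→ C3H2ClO2
Empirical-formula mass = 105.50 g/mol
n = 213 / 105.50 = 2.02 ≈ 2
Molecular formula = (C3H2ClO2)×2 = C6H4Cl2O4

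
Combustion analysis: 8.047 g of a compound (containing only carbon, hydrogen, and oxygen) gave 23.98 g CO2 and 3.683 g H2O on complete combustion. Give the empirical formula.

C8H6O

mol C = 23.98 / 44.01 = 0.5449; mass C = 0.5449 × 12.01 = 6.544 g
mol H = 2 × (3.683 / 18.02) = 0.4088; mass H = 0.4088 × 1.008 = 0.4120 g
mass O = 8.047 − (6.956) = 1.091 g → mol O = 0.06819
Smallest is O at 0.06819 mol; normalising gives C 7.991, H 5.995, O 1.000
→ C8H6O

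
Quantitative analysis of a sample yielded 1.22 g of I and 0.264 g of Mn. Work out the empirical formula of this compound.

I2Mn

n(I) = 1.22/126.90 = 0.009614, n(Mn) = 0.264/54.94 = 0.004805
Ratios (÷ 0.004805): I 2.001, Mn 1.000
Ratio ≈ 2:1, so the empirical formula is I2Mn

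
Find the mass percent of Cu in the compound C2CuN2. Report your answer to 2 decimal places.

54.98%

Molar mass = 2(12.01) + 1(63.55) + 2(14.01) = 115.590 g/mol
Mass of Cu per mole = 1 × 63.55 = 63.550 g
% Cu = 63.550 / 115.590 × 100 = 54.98%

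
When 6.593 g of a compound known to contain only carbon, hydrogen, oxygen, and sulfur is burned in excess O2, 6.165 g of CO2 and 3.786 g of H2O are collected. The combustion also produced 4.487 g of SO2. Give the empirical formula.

C2H6O2S

mol C = 6.165 / 44.01 = 0.1401; mass C = 0.1401 × 12.01 = 1.682 g
mol H = 2 × (3.786 / 18.02) = 0.4202; mass H = 0.4202 × 1.008 = 0.4236 g
mol S = 4.487 / 64.07 = 0.07003; mass S = 2.246 g
mass O = 6.593 − (4.352) = 2.241 g → mol O = 0.1401
Divide by the smallest (0.07003 mol S): C 2.000, H 6.000, O 2.000, S 1.000
≈ 2:6:2:1 → C2H6O2S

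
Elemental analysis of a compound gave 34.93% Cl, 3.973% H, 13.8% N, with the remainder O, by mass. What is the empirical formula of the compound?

ClH4NO3

Assume 100 g: 34.93 g Cl, 3.973 g H, 13.8 g N, 47.297 g O.
Moles — Cl: 34.93 / 35.45 = 0.9853 mol; H: 3.973 / 1.008 = 3.941 mol; N: 13.8 / 14.01 = 0.985 mol; O: 47.297 / 16.00 = 2.956 mol
Smallest is N at 0.985 mol; normalising gives Cl 1.000, H 4.001, N 1.000, O 3.001
Ratio ≈ 1:4:1:3, so the empirical formula is ClH4NO3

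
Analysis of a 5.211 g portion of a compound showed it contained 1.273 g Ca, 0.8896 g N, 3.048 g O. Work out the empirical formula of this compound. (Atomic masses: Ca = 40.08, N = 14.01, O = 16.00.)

CaN2O6

Moles — Ca: 1.273 / 40.08 = 0.03176 mol; N: 0.8896 / 14.01 = 0.0635 mol; O: 3.048 / 16.00 = 0.1905 mol
Ratios (÷ 0.03176): Ca 1.000, N 1.999, O 5.998
→ CaN2O6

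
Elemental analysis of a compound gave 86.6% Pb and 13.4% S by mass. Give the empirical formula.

PbS

Assume 100 g: 86.6 g Pb, 13.4 g S.
n(Pb) = 86.6/207.2 = 0.418, n(S) = 13.4/32.07 = 0.4178
Divide by the smallest (0.4178 mol S): Pb 1.000, S 1.000
Ratio ≈ 1:1, so the empirical formula is PbS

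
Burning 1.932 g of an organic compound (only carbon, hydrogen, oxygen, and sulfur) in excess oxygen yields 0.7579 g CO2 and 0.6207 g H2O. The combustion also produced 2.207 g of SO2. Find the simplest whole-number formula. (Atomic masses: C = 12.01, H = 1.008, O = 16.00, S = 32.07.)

CH4O2S2

mol C = 0.7579 / 44.01 = 0.01722; mass C = 0.01722 × 12.01 = 0.2068 g
mol H = 2 × (0.6207 / 18.02) = 0.06889; mass H = 0.06889 × 1.008 = 0.06944 g
mol S = 2.207 / 64.07 = 0.03445; mass S = 1.105 g
mass O = 1.932 − (1.381) = 0.5510 g → mol O = 0.03444
Ratios (÷ 0.01722): C 1.000, H 4.000, O 2.000, S 2.000
Ratio ≈ 1:4:2:2, so the empirical formula is CH4O2S2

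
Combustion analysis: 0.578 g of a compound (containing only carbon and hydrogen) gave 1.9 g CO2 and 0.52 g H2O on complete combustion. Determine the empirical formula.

C3H4

mol C = 1.9 / 44.01 = 0.04317; mass C = 0.04317 × 12.01 = 0.5185 g
mol H = 2 × (0.52 / 18.02) = 0.05771; mass H = 0.05771 × 1.008 = 0.05818 g
Smallest is C at 0.04317 mol; normalising gives C 1.000, H 1.337
Multiply by 3: C 3.00, H 4.01 → C3H4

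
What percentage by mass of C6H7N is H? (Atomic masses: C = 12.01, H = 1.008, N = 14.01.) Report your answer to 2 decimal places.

7.58%

Molar mass = 6(12.01) + 7(1.008) + 1(14.01) = 93.126 g/mol
Mass of H per mole = 7 × 1.008 = 7.056 g
% H = 7.056 / 93.126 × 100 = 7.58%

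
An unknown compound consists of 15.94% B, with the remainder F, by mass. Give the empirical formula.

Assume 100 g: 15.94 g B, 84.06 g F.
n(B) = 15.94/10.81 = 1.475, n(F) = 84.06/19.00 = 4.424
Divide by the smallest (1.475 mol B): B 1.000, F 3.000
≈ 1:3 → BF3

BF3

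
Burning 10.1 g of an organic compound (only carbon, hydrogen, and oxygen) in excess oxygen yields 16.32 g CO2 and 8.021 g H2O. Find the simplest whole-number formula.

C5H12O4

mol C = 16.32 / 44.01 = 0.3708; mass C = 0.3708 × 12.01 = 4.454 g
mol H = 2 × (8.021 / 18.02) = 0.8902; mass H = 0.8902 × 1.008 = 0.8974 g
mass O = 10.1 − (5.351) = 4.749 g → mol O = 0.2968
Smallest is O at 0.2968 mol; normalising gives C 1.249, H 2.999, O 1.000
Multiply by 4: C 5.00, H 12.00, O 4.00 → C5H12O4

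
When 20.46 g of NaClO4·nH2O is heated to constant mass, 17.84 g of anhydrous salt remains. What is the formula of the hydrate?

Mass of water lost = 20.46 − 17.84 = 2.62 g → 2.62 / 18.02 = 0.1454 mol H2O
Molar mass of NaClO4 = 122.44 g/mol → mol NaClO4 = 17.84 / 122.44 = 0.1457
n = 0.1454 / 0.1457 = 1.00 ≈ 1 → NaClO4·H2O

NaClO4·H2O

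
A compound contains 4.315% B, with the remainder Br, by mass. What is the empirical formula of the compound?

Assume 100 g: 4.315 g B, 95.685 g Br.
Moles — B: 4.315 / 10.81 = 0.3992 mol; Br: 95.685 / 79.90 = 1.198 mol
Ratios (÷ 0.3992): B 1.000, Br 3.000
≈ 1:3 → BBr3

BBr3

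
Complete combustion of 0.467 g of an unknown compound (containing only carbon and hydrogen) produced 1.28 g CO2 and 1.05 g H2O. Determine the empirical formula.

mol C = 1.28 / 44.01 = 0.02908; mass C = 0.02908 × 12.01 = 0.3493 g
mol H = 2 × (1.05 / 18.02) = 0.1165; mass H = 0.1165 × 1.008 = 0.1175 g
Divide by the smallest (0.02908 mol C): C 1.000, H 4.007
≈ 1:4 → CH4

CH4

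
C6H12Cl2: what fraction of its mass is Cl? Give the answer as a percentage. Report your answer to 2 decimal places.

45.73%

Molar mass = 6(12.01) + 12(1.008) + 2(35.45) = 155.056 g/mol
Mass of Cl per mole = 2 × 35.45 = 70.900 g
% Cl = 70.900 / 155.056 × 100 = 45.73%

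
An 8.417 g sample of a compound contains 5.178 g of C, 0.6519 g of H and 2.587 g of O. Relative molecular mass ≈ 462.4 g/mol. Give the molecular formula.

C: 5.178 g ÷ 12.01 g/mol = 0.4311 mol
H: 0.6519 g ÷ 1.008 g/mol = 0.6467 mol
O: 2.587 g ÷ 16.00 g/mol = 0.1617 mol
Smallest is O at 0.1617 mol; normalising gives C 2.667, H 4.000, O 1.000
Multiply by 3: C 8.00, H 12.00, O 3.00 → C8H12O3
Empirical-formula mass = 156.18 g/mol
n = 462.4 / 156.18 = 2.96 ≈ 3
Molecular formula = (C8H12O3)×3 = C24H36O9

C24H36O9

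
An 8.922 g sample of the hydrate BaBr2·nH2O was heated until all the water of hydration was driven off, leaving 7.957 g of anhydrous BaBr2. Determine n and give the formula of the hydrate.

BaBr2·2H2O

Mass of water lost = 8.922 − 7.957 = 0.965 g → 0.965 / 18.02 = 0.05355 mol H2O
Molar mass of BaBr2 = 297.13 g/mol → mol BaBr2 = 7.957 / 297.13 = 0.02678
n = 0.05355 / 0.02678 = 2.00 ≈ 2 → BaBr2·2H2O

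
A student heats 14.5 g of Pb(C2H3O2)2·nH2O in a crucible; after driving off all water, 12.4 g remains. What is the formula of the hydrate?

Mass of water lost = 14.5 − 12.4 = 2.1 g → 2.1 / 18.02 = 0.1165 mol H2O
Molar mass of Pb(C2H3O2)2 = 325.29 g/mol → mol Pb(C2H3O2)2 = 12.4 / 325.29 = 0.03812
n = 0.1165 / 0.03812 = 3.06 ≈ 3 → Pb(C2H3O2)2·3H2O

Pb(C2H3O2)2·3H2O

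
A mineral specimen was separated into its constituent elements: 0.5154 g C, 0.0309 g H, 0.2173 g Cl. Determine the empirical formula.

C7H5Cl

n(C) = 0.5154/12.01 = 0.04291, n(H) = 0.0309/1.008 = 0.03065, n(Cl) = 0.2173/35.45 = 0.00613
Divide by the smallest (0.00613 mol Cl): C 7.001, H 5.001, Cl 1.000
→ C7H5Cl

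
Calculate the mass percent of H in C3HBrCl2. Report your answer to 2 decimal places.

0.54%

Molar mass = 3(12.01) + 1(1.008) + 1(79.90) + 2(35.45) = 187.838 g/mol
Mass of H per mole = 1 × 1.008 = 1.008 g
% H = 1.008 / 187.838 × 100 = 0.54%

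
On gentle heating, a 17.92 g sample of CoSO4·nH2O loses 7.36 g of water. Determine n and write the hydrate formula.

CoSO4·6H2O

Mass of anhydrous CoSO4 = 17.92 − 7.36 = 10.56 g
mol H2O = 7.36 / 18.02 = 0.4084
Molar mass of CoSO4 = 155.00 g/mol → mol CoSO4 = 10.56 / 155.00 = 0.06813
n = 0.4084 / 0.06813 = 6.00 ≈ 6 → CoSO4·6H2O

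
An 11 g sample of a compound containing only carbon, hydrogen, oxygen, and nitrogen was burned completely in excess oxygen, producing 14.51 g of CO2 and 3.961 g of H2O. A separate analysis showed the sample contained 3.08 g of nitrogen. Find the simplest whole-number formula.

C3H4N2O2

mol C = 14.51 / 44.01 = 0.3297; mass C = 0.3297 × 12.01 = 3.960 g
mol H = 2 × (3.961 / 18.02) = 0.4396; mass H = 0.4396 × 1.008 = 0.4431 g
mol N = 3.08 / 14.01 = 0.2198
mass O = 11 − (7.483) = 3.517 g → mol O = 0.2198
Smallest is O at 0.2198 mol; normalising gives C 1.500, H 2.000, N 1.000, O 1.000
×2: C 3.00, H 4.00, N 2.00, O 2.00 → C3H4N2O2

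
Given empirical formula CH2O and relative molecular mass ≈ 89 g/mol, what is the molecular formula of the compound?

Empirical-formula mass = 30.03 g/mol
n = 89 / 30.03 = 2.96 ≈ 3
Molecular formula = (CH2O)3 = C3H6O3

C3H6O3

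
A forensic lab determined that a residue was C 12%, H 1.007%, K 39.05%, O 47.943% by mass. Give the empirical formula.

Assume 100 g: 12 g C, 1.007 g H, 39.05 g K, 47.943 g O.
Moles — C: 12 / 12.01 = 0.9992 mol; H: 1.007 / 1.008 = 0.999 mol; K: 39.05 / 39.10 = 0.9987 mol; O: 47.943 / 16.00 = 2.996 mol
Ratios (÷ 0.9987): C 1.000, H 1.000, K 1.000, O 3.000
→ CHKO3

CHKO3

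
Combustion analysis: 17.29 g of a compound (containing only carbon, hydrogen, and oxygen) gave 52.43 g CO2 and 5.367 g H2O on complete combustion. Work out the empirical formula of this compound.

mol C = 52.43 / 44.01 = 1.191; mass C = 1.191 × 12.01 = 14.31 g
mol H = 2 × (5.367 / 18.02) = 0.5957; mass H = 0.5957 × 1.008 = 0.6004 g
mass O = 17.29 − (14.91) = 2.382 g → mol O = 0.1489
Smallest is O at 0.1489 mol; normalising gives C 8.003, H 4.001, O 1.000
≈ 8:4:1 → C8H4O

C8H4O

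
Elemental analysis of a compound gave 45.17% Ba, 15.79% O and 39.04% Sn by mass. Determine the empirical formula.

BaO3Sn

Assume 100 g: 45.17 g Ba, 15.79 g O, 39.04 g Sn.
Moles — Ba: 45.17 / 137.33 = 0.3289 mol; O: 15.79 / 16.00 = 0.9869 mol; Sn: 39.04 / 118.71 = 0.3289 mol
Smallest is Sn at 0.3289 mol; normalising gives Ba 1.000, O 3.001, Sn 1.000
≈ 1:3:1 → BaO3Sn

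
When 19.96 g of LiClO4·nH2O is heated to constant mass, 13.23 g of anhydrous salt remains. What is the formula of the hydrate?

Mass of water lost = 19.96 − 13.23 = 6.73 g → 6.73 / 18.02 = 0.3735 mol H2O
Molar mass of LiClO4 = 106.39 g/mol → mol LiClO4 = 13.23 / 106.39 = 0.1244
n = 0.3735 / 0.1244 = 3.00 ≈ 3 → LiClO4·3H2O

LiClO4·3H2O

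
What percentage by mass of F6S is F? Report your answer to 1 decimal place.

Molar mass = 6(19.00) + 1(32.07) = 146.070 g/mol
Mass of F per mole = 6 × 19.00 = 114.000 g
% F = 114.000 / 146.070 × 100 = 78.0%

78.0%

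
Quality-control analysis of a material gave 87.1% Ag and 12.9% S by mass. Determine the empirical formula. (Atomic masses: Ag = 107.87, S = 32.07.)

Ag2S

Assume 100 g: 87.1 g Ag, 12.9 g S.
n(Ag) = 87.1/107.87 = 0.8075, n(S) = 12.9/32.07 = 0.4022
Divide by the smallest (0.4022 mol S): Ag 2.007, S 1.000
Ratio ≈ 2:1, so the empirical formula is Ag2S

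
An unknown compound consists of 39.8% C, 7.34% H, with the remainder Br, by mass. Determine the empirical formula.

Assume 100 g: 39.8 g C, 7.34 g H, 52.86 g Br.
n(C) = 39.8/12.01 = 3.314, n(H) = 7.34/1.008 = 7.282, n(Br) = 52.86/79.90 = 0.6616
Smallest is Br at 0.6616 mol; normalising gives C 5.009, H 11.007, Br 1.000
Ratio ≈ 5:11:1, so the empirical formula is C5H11Br

C5H11Br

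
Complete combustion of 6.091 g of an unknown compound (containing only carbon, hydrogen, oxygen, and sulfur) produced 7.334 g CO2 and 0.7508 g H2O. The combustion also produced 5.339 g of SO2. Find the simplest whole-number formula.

C2HOS

mol C = 7.334 / 44.01 = 0.1666; mass C = 0.1666 × 12.01 = 2.001 g
mol H = 2 × (0.7508 / 18.02) = 0.08333; mass H = 0.08333 × 1.008 = 0.08400 g
mol S = 5.339 / 64.07 = 0.08333; mass S = 2.672 g
mass O = 6.091 − (4.758) = 1.333 g → mol O = 0.08332
Smallest is O at 0.08332 mol; normalising gives C 2.000, H 1.000, O 1.000, S 1.000
Ratio ≈ 2:1:1:1, so the empirical formula is C2HOS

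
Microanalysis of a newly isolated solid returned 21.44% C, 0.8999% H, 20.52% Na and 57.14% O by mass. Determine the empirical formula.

C2HNaO4

Assume 100 g: 21.44 g C, 0.8999 g H, 20.52 g Na, 57.14 g O.
C: 21.44 g ÷ 12.01 g/mol = 1.785 mol
H: 0.8999 g ÷ 1.008 g/mol = 0.8928 mol
Na: 20.52 g ÷ 22.99 g/mol = 0.8926 mol
O: 57.14 g ÷ 16.00 g/mol = 3.571 mol
Ratios (÷ 0.8926): C 2.000, H 1.000, Na 1.000, O 4.001
≈ 2:1:1:4 → C2HNaO4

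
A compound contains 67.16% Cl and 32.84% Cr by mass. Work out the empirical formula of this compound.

Cl3Cr

Assume 100 g: 67.16 g Cl, 32.84 g Cr.
Moles — Cl: 67.16 / 35.45 = 1.894 mol; Cr: 32.84 / 52.00 = 0.6315 mol
Divide by the smallest (0.6315 mol Cr): Cl 3.000, Cr 1.000
Ratio ≈ 3:1, so the empirical formula is Cl3Cr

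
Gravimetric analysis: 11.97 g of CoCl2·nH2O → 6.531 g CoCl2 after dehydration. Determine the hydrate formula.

CoCl2·6H2O

Mass of water lost = 11.97 − 6.531 = 5.439 g → 5.439 / 18.02 = 0.3018 mol H2O
Molar mass of CoCl2 = 129.83 g/mol → mol CoCl2 = 6.531 / 129.83 = 0.0503
n = 0.3018 / 0.0503 = 6.00 ≈ 6 → CoCl2·6H2O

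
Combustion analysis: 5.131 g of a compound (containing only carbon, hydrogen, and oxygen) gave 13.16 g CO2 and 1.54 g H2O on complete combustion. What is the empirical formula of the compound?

C7H4O2

mol C = 13.16 / 44.01 = 0.2990; mass C = 0.2990 × 12.01 = 3.591 g
mol H = 2 × (1.54 / 18.02) = 0.1709; mass H = 0.1709 × 1.008 = 0.1723 g
mass O = 5.131 − (3.764) = 1.367 g → mol O = 0.08547
Ratios (÷ 0.08547): C 3.499, H 2.000, O 1.000
Scaling by 2: C 7.00, H 4.00, O 2.00 → C7H4O2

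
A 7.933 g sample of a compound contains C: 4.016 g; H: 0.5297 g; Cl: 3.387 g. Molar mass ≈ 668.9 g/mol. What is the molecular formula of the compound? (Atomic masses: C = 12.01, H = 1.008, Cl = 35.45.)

C28H44Cl8

n(C) = 4.016/12.01 = 0.3344, n(H) = 0.5297/1.008 = 0.5255, n(Cl) = 3.387/35.45 = 0.09554
Ratios (÷ 0.09554): C 3.500, H 5.500, Cl 1.000
×2: C 7.00, H 11.00, Cl 2.00 → C7H11Cl2
Empirical-formula mass = 166.06 g/mol
n = 668.9 / 166.06 = 4.03 ≈ 4
Molecular formula = (C7H11Cl2)×4 = C28H44Cl8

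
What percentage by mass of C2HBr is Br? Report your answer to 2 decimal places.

Molar mass = 2(12.01) + 1(1.008) + 1(79.90) = 104.928 g/mol
Mass of Br per mole = 1 × 79.90 = 79.900 g
% Br = 79.900 / 104.928 × 100 = 76.15%

76.15%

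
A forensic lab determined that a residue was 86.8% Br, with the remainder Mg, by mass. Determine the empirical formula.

Assume 100 g: 86.8 g Br, 13.2 g Mg.
Br: 86.8 g ÷ 79.90 g/mol = 1.086 mol
Mg: 13.2 g ÷ 24.31 g/mol = 0.543 mol
Divide by the smallest (0.543 mol Mg): Br 2.001, Mg 1.000
→ Br2Mg

Br2Mg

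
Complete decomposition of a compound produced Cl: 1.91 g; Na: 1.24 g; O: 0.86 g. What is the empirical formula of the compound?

ClNaO

n(Cl) = 1.91/35.45 = 0.05388, n(Na) = 1.24/22.99 = 0.05394, n(O) = 0.86/16.00 = 0.05375
Smallest is O at 0.05375 mol; normalising gives Cl 1.002, Na 1.003, O 1.000
Ratio ≈ 1:1:1, so the empirical formula is ClNaO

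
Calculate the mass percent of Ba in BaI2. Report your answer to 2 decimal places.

35.11%

Molar mass = 1(137.33) + 2(126.90) = 391.130 g/mol
Mass of Ba per mole = 1 × 137.33 = 137.330 g
% Ba = 137.330 / 391.130 × 100 = 35.11%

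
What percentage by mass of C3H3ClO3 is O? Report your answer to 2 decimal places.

Molar mass = 3(12.01) + 3(1.008) + 1(35.45) + 3(16.00) = 122.504 g/mol
Mass of O per mole = 3 × 16.00 = 48.000 g
% O = 48.000 / 122.504 × 100 = 39.18%

39.18%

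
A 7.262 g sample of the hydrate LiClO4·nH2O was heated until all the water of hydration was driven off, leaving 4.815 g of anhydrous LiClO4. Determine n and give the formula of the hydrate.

LiClO4·3H2O

Mass of water lost = 7.262 − 4.815 = 2.447 g → 2.447 / 18.02 = 0.1358 mol H2O
Molar mass of LiClO4 = 106.39 g/mol → mol LiClO4 = 4.815 / 106.39 = 0.04526
n = 0.1358 / 0.04526 = 3.00 ≈ 3 → LiClO4·3H2O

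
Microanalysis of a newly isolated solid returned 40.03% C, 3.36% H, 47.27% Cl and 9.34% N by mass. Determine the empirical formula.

Assume 100 g: 40.03 g C, 3.36 g H, 47.27 g Cl, 9.34 g N.
Moles — C: 40.03 / 12.01 = 3.333 mol; H: 3.36 / 1.008 = 3.333 mol; Cl: 47.27 / 35.45 = 1.333 mol; N: 9.34 / 14.01 = 0.6667 mol
Ratios (÷ 0.6667): C 5.000, H 5.000, Cl 2.000, N 1.000
Ratio ≈ 5:5:2:1, so the empirical formula is C5H5Cl2N

C5H5Cl2N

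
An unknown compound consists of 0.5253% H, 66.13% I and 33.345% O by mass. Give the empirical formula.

Assume 100 g: 0.5253 g H, 66.13 g I, 33.345 g O.
n(H) = 0.5253/1.008 = 0.5211, n(I) = 66.13/126.90 = 0.5211, n(O) = 33.345/16.00 = 2.084
Ratios (÷ 0.5211): H 1.000, I 1.000, O 3.999
Ratio ≈ 1:1:4, so the empirical formula is HIO4

HIO4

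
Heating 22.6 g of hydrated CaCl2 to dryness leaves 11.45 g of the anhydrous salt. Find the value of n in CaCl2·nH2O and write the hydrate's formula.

CaCl2·6H2O

Mass of water lost = 22.6 − 11.45 = 11.15 g → 11.15 / 18.02 = 0.6188 mol H2O
Molar mass of CaCl2 = 110.98 g/mol → mol CaCl2 = 11.45 / 110.98 = 0.1032
n = 0.6188 / 0.1032 = 6.00 ≈ 6 → CaCl2·6H2O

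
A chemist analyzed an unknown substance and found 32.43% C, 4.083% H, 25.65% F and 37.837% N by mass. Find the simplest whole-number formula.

Assume 100 g: 32.43 g C, 4.083 g H, 25.65 g F, 37.837 g N.
Moles — C: 32.43 / 12.01 = 2.7 mol; H: 4.083 / 1.008 = 4.051 mol; F: 25.65 / 19.00 = 1.35 mol; N: 37.837 / 14.01 = 2.701 mol
Ratios (÷ 1.35): C 2.000, H 3.000, F 1.000, N 2.001
≈ 2:3:1:2 → C2H3FN2

C2H3FN2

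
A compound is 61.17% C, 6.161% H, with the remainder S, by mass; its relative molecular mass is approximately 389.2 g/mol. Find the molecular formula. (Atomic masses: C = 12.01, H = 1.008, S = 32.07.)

Assume 100 g: 61.17 g C, 6.161 g H, 32.669 g S.
C: 61.17 g ÷ 12.01 g/mol = 5.093 mol
H: 6.161 g ÷ 1.008 g/mol = 6.112 mol
S: 32.669 g ÷ 32.07 g/mol = 1.019 mol
Smallest is S at 1.019 mol; normalising gives C 5.000, H 6.000, S 1.000
≈ 5:6:1 → C5H6S
Empirical-formula mass = 98.17 g/mol
n = 389.2 / 98.17 = 3.96 ≈ 4
Molecular formula = (C5H6S)×4 = C20H24S4

C20H24S4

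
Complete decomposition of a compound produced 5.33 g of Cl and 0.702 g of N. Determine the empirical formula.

Cl3N

Cl: 5.33 g ÷ 35.45 g/mol = 0.1504 mol
N: 0.702 g ÷ 14.01 g/mol = 0.05011 mol
Smallest is N at 0.05011 mol; normalising gives Cl 3.001, N 1.000
→ Cl3N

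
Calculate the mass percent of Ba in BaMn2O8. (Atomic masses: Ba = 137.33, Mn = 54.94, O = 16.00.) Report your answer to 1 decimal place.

36.6%

Molar mass = 1(137.33) + 2(54.94) + 8(16.00) = 375.210 g/mol
Mass of Ba per mole = 1 × 137.33 = 137.330 g
% Ba = 137.330 / 375.210 × 100 = 36.6%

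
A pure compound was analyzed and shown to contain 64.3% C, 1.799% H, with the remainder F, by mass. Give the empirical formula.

C3HF

Assume 100 g: 64.3 g C, 1.799 g H, 33.901 g F.
n(C) = 64.3/12.01 = 5.354, n(H) = 1.799/1.008 = 1.785, n(F) = 33.901/19.00 = 1.784
Divide by the smallest (1.784 mol F): C 3.001, H 1.000, F 1.000
→ C3HF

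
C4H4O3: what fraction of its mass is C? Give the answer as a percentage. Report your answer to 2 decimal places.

Molar mass = 4(12.01) + 4(1.008) + 3(16.00) = 100.072 g/mol
Mass of C per mole = 4 × 12.01 = 48.040 g
% C = 48.040 / 100.072 × 100 = 48.01%

48.01%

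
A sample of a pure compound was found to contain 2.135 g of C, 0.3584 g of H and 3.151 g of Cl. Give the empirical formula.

C2H4Cl

C: 2.135 g ÷ 12.01 g/mol = 0.1778 mol
H: 0.3584 g ÷ 1.008 g/mol = 0.3556 mol
Cl: 3.151 g ÷ 35.45 g/mol = 0.08889 mol
Divide by the smallest (0.08889 mol Cl): C 2.000, H 4.000, Cl 1.000
→ C2H4Cl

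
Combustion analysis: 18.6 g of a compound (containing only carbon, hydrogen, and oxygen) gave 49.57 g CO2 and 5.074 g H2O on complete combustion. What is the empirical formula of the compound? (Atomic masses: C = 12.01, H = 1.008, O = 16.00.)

C4H2O

mol C = 49.57 / 44.01 = 1.126; mass C = 1.126 × 12.01 = 13.53 g
mol H = 2 × (5.074 / 18.02) = 0.5632; mass H = 0.5632 × 1.008 = 0.5677 g
mass O = 18.6 − (14.09) = 4.505 g → mol O = 0.2816
Smallest is O at 0.2816 mol; normalising gives C 4.000, H 2.000, O 1.000
≈ 4:2:1 → C4H2O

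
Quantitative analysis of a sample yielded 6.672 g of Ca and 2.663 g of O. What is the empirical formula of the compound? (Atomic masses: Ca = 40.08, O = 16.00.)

CaO

Moles — Ca: 6.672 / 40.08 = 0.1665 mol; O: 2.663 / 16.00 = 0.1664 mol
Ratios (÷ 0.1664): Ca 1.000, O 1.000
≈ 1:1 → CaO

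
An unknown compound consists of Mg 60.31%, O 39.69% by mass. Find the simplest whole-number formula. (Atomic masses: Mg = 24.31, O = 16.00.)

Assume 100 g: 60.31 g Mg, 39.69 g O.
Moles — Mg: 60.31 / 24.31 = 2.481 mol; O: 39.69 / 16.00 = 2.481 mol
Smallest is O at 2.481 mol; normalising gives Mg 1.000, O 1.000
Ratio ≈ 1:1, so the empirical formula is MgO

MgO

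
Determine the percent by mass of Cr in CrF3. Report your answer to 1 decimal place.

47.7%

Molar mass = 1(52.00) + 3(19.00) = 109.000 g/mol
Mass of Cr per mole = 1 × 52.00 = 52.000 g
% Cr = 52.000 / 109.000 × 100 = 47.7%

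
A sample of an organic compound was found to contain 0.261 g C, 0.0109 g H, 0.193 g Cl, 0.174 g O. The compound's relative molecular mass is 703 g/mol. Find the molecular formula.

C24H12Cl6O12

Moles — C: 0.261 / 12.01 = 0.02173 mol; H: 0.0109 / 1.008 = 0.01081 mol; Cl: 0.193 / 35.45 = 0.005444 mol; O: 0.174 / 16.00 = 0.01087 mol
Ratios (÷ 0.005444): C 3.992, H 1.986, Cl 1.000, O 1.998
→ C4H2ClO2
Empirical-formula mass = 117.51 g/mol
n = 703 / 117.51 = 5.98 ≈ 6
Molecular formula = (C4H2ClO2)×6 = C24H12Cl6O12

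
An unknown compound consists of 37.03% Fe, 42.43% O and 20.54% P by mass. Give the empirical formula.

FeO4P

Assume 100 g: 37.03 g Fe, 42.43 g O, 20.54 g P.
n(Fe) = 37.03/55.85 = 0.663, n(O) = 42.43/16.00 = 2.652, n(P) = 20.54/30.97 = 0.6632
Divide by the smallest (0.663 mol Fe): Fe 1.000, O 4.000, P 1.000
→ FeO4P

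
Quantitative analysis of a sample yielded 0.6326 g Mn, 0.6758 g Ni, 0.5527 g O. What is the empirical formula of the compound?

MnNiO3

Moles — Mn: 0.6326 / 54.94 = 0.01151 mol; Ni: 0.6758 / 58.69 = 0.01151 mol; O: 0.5527 / 16.00 = 0.03454 mol
Ratios (÷ 0.01151): Mn 1.000, Ni 1.000, O 3.000
≈ 1:1:3 → MnNiO3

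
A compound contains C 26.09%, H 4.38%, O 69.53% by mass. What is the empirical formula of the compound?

CH2O2

Assume 100 g: 26.09 g C, 4.38 g H, 69.53 g O.
C: 26.09 g ÷ 12.01 g/mol = 2.172 mol
H: 4.38 g ÷ 1.008 g/mol = 4.345 mol
O: 69.53 g ÷ 16.00 g/mol = 4.346 mol
Ratios (÷ 2.172): C 1.000, H 2.000, O 2.000
→ CH2O2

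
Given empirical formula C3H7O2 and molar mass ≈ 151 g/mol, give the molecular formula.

Empirical-formula mass = 75.09 g/mol
n = 151 / 75.09 = 2.01 ≈ 2
Molecular formula = (C3H7O2)2 = C6H14O4

C6H14O4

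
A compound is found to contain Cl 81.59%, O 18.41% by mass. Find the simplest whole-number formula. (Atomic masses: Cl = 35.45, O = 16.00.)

Assume 100 g: 81.59 g Cl, 18.41 g O.
n(Cl) = 81.59/35.45 = 2.302, n(O) = 18.41/16.00 = 1.151
Divide by the smallest (1.151 mol O): Cl 2.000, O 1.000
→ Cl2O

Cl2O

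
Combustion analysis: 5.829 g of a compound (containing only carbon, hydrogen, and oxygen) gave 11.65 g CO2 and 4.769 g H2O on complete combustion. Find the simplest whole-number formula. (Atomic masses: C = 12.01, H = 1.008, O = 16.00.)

mol C = 11.65 / 44.01 = 0.2647; mass C = 0.2647 × 12.01 = 3.179 g
mol H = 2 × (4.769 / 18.02) = 0.5293; mass H = 0.5293 × 1.008 = 0.5335 g
mass O = 5.829 − (3.713) = 2.116 g → mol O = 0.1323
Divide by the smallest (0.1323 mol O): C 2.001, H 4.002, O 1.000
≈ 2:4:1 → C2H4O

C2H4O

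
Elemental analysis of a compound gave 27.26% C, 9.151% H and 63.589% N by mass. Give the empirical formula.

Assume 100 g: 27.26 g C, 9.151 g H, 63.589 g N.
Moles — C: 27.26 / 12.01 = 2.27 mol; H: 9.151 / 1.008 = 9.078 mol; N: 63.589 / 14.01 = 4.539 mol
Divide by the smallest (2.27 mol C): C 1.000, H 4.000, N 2.000
Ratio ≈ 1:4:2, so the empirical formula is CH4N2

CH4N2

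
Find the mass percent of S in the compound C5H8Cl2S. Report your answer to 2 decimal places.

18.75%

Molar mass = 5(12.01) + 8(1.008) + 2(35.45) + 1(32.07) = 171.084 g/mol
Mass of S per mole = 1 × 32.07 = 32.070 g
% S = 32.070 / 171.084 × 100 = 18.75%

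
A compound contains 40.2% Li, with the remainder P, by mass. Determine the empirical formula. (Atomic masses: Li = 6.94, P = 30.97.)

Assume 100 g: 40.2 g Li, 59.8 g P.
n(Li) = 40.2/6.94 = 5.793, n(P) = 59.8/30.97 = 1.931
Divide by the smallest (1.931 mol P): Li 3.000, P 1.000
Ratio ≈ 3:1, so the empirical formula is Li3P

Li3P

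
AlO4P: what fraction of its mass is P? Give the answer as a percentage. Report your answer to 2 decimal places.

Molar mass = 1(26.98) + 4(16.00) + 1(30.97) = 121.950 g/mol
Mass of P per mole = 1 × 30.97 = 30.970 g
% P = 30.970 / 121.950 × 100 = 25.40%

25.40%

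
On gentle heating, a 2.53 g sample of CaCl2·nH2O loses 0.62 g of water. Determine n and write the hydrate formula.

CaCl2·2H2O

Mass of anhydrous CaCl2 = 2.53 − 0.62 = 1.91 g
mol H2O = 0.62 / 18.02 = 0.03441
Molar mass of CaCl2 = 110.98 g/mol → mol CaCl2 = 1.91 / 110.98 = 0.01721
n = 0.03441 / 0.01721 = 2.00 ≈ 2 → CaCl2·2H2O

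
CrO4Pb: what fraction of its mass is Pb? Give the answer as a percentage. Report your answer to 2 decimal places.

64.11%

Molar mass = 1(52.00) + 4(16.00) + 1(207.2) = 323.200 g/mol
Mass of Pb per mole = 1 × 207.2 = 207.200 g
% Pb = 207.200 / 323.200 × 100 = 64.11%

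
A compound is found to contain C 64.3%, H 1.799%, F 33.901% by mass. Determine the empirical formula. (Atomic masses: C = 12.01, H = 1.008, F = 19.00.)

Assume 100 g: 64.3 g C, 1.799 g H, 33.901 g F.
Moles — C: 64.3 / 12.01 = 5.354 mol; H: 1.799 / 1.008 = 1.785 mol; F: 33.901 / 19.00 = 1.784 mol
Smallest is F at 1.784 mol; normalising gives C 3.001, H 1.000, F 1.000
≈ 3:1:1 → C3HF

C3HF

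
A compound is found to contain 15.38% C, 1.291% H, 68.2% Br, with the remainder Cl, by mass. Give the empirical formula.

Assume 100 g: 15.38 g C, 1.291 g H, 68.2 g Br, 15.129 g Cl.
C: 15.38 g ÷ 12.01 g/mol = 1.281 mol
H: 1.291 g ÷ 1.008 g/mol = 1.281 mol
Br: 68.2 g ÷ 79.90 g/mol = 0.8536 mol
Cl: 15.129 g ÷ 35.45 g/mol = 0.4268 mol
Smallest is Cl at 0.4268 mol; normalising gives C 3.001, H 3.001, Br 2.000, Cl 1.000
→ C3H3Br2Cl

C3H3Br2Cl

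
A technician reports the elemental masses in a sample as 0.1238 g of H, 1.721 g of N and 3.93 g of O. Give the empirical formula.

HNO2

n(H) = 0.1238/1.008 = 0.1228, n(N) = 1.721/14.01 = 0.1228, n(O) = 3.93/16.00 = 0.2456
Ratios (÷ 0.1228): H 1.000, N 1.000, O 2.000
Ratio ≈ 1:1:2, so the empirical formula is HNO2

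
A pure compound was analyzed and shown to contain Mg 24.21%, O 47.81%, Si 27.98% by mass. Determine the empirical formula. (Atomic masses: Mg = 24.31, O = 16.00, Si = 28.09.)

Assume 100 g: 24.21 g Mg, 47.81 g O, 27.98 g Si.
Moles — Mg: 24.21 / 24.31 = 0.9959 mol; O: 47.81 / 16.00 = 2.988 mol; Si: 27.98 / 28.09 = 0.9961 mol
Ratios (÷ 0.9959): Mg 1.000, O 3.000, Si 1.000
Ratio ≈ 1:3:1, so the empirical formula is MgO3Si

MgO3Si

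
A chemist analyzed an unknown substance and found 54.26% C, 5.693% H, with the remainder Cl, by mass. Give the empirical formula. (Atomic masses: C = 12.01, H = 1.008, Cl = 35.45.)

C4H5Cl

Assume 100 g: 54.26 g C, 5.693 g H, 40.047 g Cl.
Moles — C: 54.26 / 12.01 = 4.518 mol; H: 5.693 / 1.008 = 5.648 mol; Cl: 40.047 / 35.45 = 1.13 mol
Smallest is Cl at 1.13 mol; normalising gives C 3.999, H 5.000, Cl 1.000
Ratio ≈ 4:5:1, so the empirical formula is C4H5Cl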